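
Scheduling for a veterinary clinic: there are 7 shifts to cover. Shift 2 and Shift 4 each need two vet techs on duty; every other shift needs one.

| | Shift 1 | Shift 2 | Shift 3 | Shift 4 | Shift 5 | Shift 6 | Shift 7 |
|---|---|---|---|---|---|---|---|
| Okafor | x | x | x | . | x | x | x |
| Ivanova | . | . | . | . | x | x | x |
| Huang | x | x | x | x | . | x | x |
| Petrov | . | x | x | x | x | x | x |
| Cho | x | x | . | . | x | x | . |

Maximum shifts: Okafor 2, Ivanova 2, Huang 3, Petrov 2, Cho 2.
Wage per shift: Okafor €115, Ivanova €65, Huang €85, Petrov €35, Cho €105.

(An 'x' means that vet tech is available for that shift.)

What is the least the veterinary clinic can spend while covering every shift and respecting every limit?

€665

Shift 4 can only be covered by Huang and Petrov, so that assignment is forced.
Picking the cheapest available vet tech for each shift independently would cost €465, but that ignores the shift limits.
An optimal schedule: Shift 1→Huang, Shift 2→Huang+Cho, Shift 3→Petrov, Shift 4→Petrov+Huang, Shift 5→Ivanova, Shift 6→Cho, Shift 7→Ivanova.
Total: 85 + 85 + 105 + 35 + 35 + 85 + 65 + 105 + 65 = €665.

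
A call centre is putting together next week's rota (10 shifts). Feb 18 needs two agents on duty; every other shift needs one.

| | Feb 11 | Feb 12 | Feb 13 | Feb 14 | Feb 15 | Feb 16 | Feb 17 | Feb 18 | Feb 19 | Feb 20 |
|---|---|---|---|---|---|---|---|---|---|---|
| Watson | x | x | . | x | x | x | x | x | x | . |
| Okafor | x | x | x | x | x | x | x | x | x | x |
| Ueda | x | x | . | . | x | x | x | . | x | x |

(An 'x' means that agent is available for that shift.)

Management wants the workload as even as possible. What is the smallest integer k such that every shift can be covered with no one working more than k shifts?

4

With 3 agents and 11 worker-slots to fill, someone must work at least ⌈11/3⌉ = 4 shifts, so k ≥ 4.
k = 4 works: Feb 11→Watson, Feb 12→Watson, Feb 13→Okafor, Feb 14→Watson, Feb 15→Okafor, Feb 16→Ueda, Feb 17→Ueda, Feb 18→Watson+Okafor, Feb 19→Ueda, Feb 20→Okafor.
Loads: Watson 4, Okafor 4, Ueda 3 — all ≤ 4.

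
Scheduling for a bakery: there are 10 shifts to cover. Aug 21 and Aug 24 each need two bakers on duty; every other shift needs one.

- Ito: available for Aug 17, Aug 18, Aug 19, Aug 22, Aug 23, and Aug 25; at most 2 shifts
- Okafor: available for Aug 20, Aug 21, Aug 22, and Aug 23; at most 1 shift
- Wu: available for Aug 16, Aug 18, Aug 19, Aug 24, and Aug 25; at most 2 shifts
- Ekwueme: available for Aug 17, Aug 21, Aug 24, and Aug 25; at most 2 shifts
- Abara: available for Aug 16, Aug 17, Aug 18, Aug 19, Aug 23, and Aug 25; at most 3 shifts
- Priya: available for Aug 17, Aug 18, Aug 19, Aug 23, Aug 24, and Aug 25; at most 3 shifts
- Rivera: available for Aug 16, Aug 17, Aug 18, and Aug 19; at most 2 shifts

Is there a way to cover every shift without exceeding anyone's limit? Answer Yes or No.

No

Total capacity is 15 and 12 slots are needed, so capacity alone doesn't rule it out.
Shifts {Aug 20, Aug 21} need 3 worker-slots in total, but the bakers available for any of those shifts (Okafor and Ekwueme) can supply at most 2 among them. So no valid schedule exists.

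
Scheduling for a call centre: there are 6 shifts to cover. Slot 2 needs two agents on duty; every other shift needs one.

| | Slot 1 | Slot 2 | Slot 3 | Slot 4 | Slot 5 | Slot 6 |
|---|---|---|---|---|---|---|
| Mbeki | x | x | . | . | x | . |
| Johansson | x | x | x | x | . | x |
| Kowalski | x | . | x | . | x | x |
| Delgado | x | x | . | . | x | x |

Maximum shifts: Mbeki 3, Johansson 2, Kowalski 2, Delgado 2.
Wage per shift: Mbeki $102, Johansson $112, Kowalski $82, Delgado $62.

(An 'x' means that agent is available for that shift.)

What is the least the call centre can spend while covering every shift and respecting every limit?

Slot 4 can only be covered by Johansson, so that assignment is forced.
Picking the cheapest available agent for each shift independently would cost $544, but that ignores the shift limits.
An optimal schedule: Slot 1→Mbeki, Slot 2→Delgado+Mbeki, Slot 3→Kowalski, Slot 4→Johansson, Slot 5→Delgado, Slot 6→Kowalski.
Total: 102 + 62 + 102 + 82 + 112 + 62 + 82 = $604.

$604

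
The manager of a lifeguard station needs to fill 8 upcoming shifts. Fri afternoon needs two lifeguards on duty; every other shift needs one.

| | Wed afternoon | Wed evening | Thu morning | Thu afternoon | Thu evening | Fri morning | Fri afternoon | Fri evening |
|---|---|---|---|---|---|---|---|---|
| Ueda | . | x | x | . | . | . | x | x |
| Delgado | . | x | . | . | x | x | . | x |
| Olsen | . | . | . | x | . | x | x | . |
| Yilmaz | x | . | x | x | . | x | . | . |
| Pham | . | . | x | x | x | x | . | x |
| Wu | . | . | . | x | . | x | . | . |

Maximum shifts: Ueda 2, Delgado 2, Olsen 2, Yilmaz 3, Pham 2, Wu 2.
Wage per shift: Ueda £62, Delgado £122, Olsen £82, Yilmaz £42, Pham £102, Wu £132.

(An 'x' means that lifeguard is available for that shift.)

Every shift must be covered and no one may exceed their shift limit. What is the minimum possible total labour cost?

£618

Wed afternoon can only be covered by Yilmaz, so that assignment is forced.
Fri afternoon can only be covered by Ueda and Olsen, so that assignment is forced.
Picking the cheapest available lifeguard for each shift independently would cost £538, but that ignores the shift limits.
An optimal schedule: Wed afternoon→Yilmaz, Wed evening→Ueda, Thu morning→Yilmaz, Thu afternoon→Yilmaz, Thu evening→Pham, Fri morning→Olsen, Fri afternoon→Ueda+Olsen, Fri evening→Pham.
Total: 42 + 62 + 42 + 42 + 102 + 82 + 62 + 82 + 102 = £618.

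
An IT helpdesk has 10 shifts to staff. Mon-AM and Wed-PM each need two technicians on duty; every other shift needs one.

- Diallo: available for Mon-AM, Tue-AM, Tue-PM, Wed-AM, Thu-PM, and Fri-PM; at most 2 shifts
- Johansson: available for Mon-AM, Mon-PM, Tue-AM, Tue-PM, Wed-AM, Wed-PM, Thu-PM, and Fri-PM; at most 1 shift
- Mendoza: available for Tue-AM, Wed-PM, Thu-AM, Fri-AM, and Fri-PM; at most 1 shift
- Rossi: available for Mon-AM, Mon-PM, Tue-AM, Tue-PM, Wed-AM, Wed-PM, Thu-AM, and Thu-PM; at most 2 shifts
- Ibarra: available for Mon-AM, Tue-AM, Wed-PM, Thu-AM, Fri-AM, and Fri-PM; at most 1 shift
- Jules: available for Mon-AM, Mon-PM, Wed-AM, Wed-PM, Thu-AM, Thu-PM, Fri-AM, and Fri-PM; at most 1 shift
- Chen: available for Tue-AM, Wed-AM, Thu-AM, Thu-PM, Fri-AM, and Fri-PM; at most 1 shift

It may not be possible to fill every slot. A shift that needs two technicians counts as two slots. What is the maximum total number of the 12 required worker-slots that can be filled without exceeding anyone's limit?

Total capacity across all technicians is 2+1+1+2+1+1+1 = 9, and 12 slots are needed, so at most 9 can be filled.
An assignment achieving 9: Mon-AM→Diallo+Rossi, Mon-PM→Johansson, Tue-PM→Diallo, Wed-AM→Rossi, Wed-PM→Ibarra+Jules, Thu-AM→Chen, Fri-AM→Mendoza.
Loads: Diallo 2/2, Johansson 1/1, Mendoza 1/1, Rossi 2/2, Ibarra 1/1, Jules 1/1, Chen 1/1.

9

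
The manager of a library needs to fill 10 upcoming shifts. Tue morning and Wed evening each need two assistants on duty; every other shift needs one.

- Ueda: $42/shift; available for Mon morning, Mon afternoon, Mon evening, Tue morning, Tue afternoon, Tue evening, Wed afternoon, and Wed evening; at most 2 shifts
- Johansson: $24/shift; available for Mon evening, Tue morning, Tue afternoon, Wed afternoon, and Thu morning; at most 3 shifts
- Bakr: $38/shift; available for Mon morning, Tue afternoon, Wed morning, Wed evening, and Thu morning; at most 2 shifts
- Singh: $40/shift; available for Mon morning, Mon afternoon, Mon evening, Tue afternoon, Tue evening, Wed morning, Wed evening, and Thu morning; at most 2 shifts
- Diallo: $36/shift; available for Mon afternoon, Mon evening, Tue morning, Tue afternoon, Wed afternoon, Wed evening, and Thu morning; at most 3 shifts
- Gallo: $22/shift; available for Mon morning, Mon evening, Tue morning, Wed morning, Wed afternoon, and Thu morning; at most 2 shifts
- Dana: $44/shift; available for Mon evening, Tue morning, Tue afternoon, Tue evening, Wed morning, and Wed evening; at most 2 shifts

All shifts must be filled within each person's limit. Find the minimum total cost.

$380

Picking the cheapest available assistant for each shift independently would cost $330, but that ignores the shift limits.
An optimal schedule: Mon morning→Gallo, Mon afternoon→Diallo, Mon evening→Diallo, Tue morning→Johansson+Diallo, Tue afternoon→Bakr, Tue evening→Singh, Wed morning→Gallo, Wed afternoon→Johansson, Wed evening→Bakr+Singh, Thu morning→Johansson.
Total: 22 + 36 + 36 + 24 + 36 + 38 + 40 + 22 + 24 + 38 + 40 + 24 = $380.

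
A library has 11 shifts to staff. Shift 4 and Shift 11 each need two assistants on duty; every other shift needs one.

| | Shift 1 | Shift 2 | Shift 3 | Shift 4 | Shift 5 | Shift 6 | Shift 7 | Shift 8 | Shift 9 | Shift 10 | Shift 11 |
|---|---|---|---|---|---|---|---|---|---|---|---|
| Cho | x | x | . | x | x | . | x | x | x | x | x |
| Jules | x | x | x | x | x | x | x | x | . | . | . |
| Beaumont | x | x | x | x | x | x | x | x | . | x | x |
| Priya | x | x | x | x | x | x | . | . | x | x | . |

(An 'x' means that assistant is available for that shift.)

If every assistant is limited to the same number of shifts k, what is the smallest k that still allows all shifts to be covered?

4

With 4 assistants and 13 worker-slots to fill, someone must work at least ⌈13/4⌉ = 4 shifts, so k ≥ 4.
k = 4 works: Shift 1→Jules, Shift 2→Jules, Shift 3→Jules, Shift 4→Beaumont+Priya, Shift 5→Beaumont, Shift 6→Jules, Shift 7→Cho, Shift 8→Cho, Shift 9→Cho, Shift 10→Beaumont, Shift 11→Cho+Beaumont.
Loads: Cho 4, Jules 4, Beaumont 4, Priya 1 — all ≤ 4.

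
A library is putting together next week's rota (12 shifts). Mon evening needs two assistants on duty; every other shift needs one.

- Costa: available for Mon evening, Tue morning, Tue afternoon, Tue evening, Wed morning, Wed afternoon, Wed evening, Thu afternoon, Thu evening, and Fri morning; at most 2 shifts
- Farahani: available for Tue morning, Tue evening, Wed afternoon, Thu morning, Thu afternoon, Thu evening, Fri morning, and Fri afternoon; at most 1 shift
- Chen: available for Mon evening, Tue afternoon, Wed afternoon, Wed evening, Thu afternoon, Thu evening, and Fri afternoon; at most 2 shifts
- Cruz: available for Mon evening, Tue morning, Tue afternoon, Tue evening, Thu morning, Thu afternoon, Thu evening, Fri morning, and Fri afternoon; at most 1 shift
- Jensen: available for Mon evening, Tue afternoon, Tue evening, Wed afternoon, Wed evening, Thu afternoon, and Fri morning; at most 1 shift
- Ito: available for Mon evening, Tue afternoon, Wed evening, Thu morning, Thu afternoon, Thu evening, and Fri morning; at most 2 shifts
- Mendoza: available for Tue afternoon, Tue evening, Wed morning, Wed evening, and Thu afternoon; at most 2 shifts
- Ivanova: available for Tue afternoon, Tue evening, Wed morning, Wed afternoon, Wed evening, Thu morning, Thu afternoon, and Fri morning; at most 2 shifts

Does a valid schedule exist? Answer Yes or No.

One valid schedule: Mon evening→Jensen+Ito, Tue morning→Costa, Tue afternoon→Mendoza, Tue evening→Mendoza, Wed morning→Costa, Wed afternoon→Chen, Wed evening→Ito, Thu morning→Cruz, Thu afternoon→Ivanova, Thu evening→Chen, Fri morning→Ivanova, Fri afternoon→Farahani.
Loads: Costa 2/2, Farahani 1/1, Chen 2/2, Cruz 1/1, Jensen 1/1, Ito 2/2, Mendoza 2/2, Ivanova 2/2 — all within limits.

Yes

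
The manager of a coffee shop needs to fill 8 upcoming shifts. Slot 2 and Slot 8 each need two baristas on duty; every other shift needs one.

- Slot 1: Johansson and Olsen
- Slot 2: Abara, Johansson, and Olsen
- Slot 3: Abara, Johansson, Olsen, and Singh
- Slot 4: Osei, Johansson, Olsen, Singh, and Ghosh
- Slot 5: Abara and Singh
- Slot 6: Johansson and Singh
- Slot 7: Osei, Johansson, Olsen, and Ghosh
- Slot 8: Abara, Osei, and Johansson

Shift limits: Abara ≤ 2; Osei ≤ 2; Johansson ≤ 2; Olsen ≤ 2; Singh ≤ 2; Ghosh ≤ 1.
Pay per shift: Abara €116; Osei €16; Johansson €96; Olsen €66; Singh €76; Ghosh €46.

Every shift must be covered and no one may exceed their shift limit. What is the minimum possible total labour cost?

Picking the cheapest available barista for each shift independently would cost €590, but that ignores the shift limits.
An optimal schedule: Slot 1→Olsen, Slot 2→Olsen+Johansson, Slot 3→Abara, Slot 4→Ghosh, Slot 5→Singh, Slot 6→Singh, Slot 7→Osei, Slot 8→Osei+Johansson.
Total: 66 + 66 + 96 + 116 + 46 + 76 + 76 + 16 + 16 + 96 = €670.

€670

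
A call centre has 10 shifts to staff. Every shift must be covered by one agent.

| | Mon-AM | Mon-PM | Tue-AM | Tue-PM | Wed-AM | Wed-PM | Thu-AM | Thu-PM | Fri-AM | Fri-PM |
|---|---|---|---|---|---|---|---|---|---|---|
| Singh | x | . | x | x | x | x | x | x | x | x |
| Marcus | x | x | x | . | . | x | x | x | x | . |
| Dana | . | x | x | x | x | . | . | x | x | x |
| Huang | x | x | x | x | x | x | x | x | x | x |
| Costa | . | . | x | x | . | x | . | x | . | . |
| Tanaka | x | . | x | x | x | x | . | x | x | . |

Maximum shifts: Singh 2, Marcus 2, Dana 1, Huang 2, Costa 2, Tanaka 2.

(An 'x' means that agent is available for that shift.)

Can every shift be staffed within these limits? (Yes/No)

Yes

One valid schedule: Mon-AM→Marcus, Mon-PM→Marcus, Tue-AM→Costa, Tue-PM→Huang, Wed-AM→Dana, Wed-PM→Huang, Thu-AM→Singh, Thu-PM→Costa, Fri-AM→Tanaka, Fri-PM→Singh.
Loads: Singh 2/2, Marcus 2/2, Dana 1/1, Huang 2/2, Costa 2/2, Tanaka 1/2 — all within limits.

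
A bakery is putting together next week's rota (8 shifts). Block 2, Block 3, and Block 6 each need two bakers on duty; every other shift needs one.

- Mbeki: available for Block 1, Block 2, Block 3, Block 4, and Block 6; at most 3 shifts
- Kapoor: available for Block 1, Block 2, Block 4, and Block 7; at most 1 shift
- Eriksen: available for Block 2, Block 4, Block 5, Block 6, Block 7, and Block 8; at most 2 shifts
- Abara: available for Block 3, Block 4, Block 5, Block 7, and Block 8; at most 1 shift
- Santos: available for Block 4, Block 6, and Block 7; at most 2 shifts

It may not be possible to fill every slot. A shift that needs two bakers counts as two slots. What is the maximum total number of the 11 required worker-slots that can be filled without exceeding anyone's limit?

9

Total capacity across all bakers is 3+1+2+1+2 = 9, and 11 slots are needed, so at most 9 can be filled.
An assignment achieving 9: Block 1→Mbeki, Block 2→Mbeki+Kapoor, Block 3→Mbeki+Abara, Block 5→Eriksen, Block 6→Santos, Block 7→Santos, Block 8→Eriksen.
Loads: Mbeki 3/3, Kapoor 1/1, Eriksen 2/2, Abara 1/1, Santos 2/2.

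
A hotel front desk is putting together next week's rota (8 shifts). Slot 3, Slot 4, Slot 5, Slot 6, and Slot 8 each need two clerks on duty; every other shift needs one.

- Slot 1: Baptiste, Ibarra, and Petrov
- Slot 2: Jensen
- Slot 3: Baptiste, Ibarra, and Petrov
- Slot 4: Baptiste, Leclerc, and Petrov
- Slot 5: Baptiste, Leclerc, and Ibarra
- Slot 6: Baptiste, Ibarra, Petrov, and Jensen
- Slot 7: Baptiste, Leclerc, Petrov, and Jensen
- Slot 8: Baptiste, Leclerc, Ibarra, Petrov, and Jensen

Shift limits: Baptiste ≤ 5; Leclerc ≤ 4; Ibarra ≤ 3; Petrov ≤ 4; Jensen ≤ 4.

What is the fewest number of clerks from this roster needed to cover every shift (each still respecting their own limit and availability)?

4

13 slots to fill and no one can take more than 5, so at least ⌈13/5⌉ = 3 clerks are needed.
No set of 3 clerks can cover every shift (each such set leaves at least one shift with no one available or exceeds a cap).
Baptiste, Leclerc, Ibarra, and Jensen alone can cover everything: Slot 1→Baptiste, Slot 2→Jensen, Slot 3→Baptiste+Ibarra, Slot 4→Baptiste+Leclerc, Slot 5→Baptiste+Leclerc, Slot 6→Baptiste+Ibarra, Slot 7→Leclerc, Slot 8→Leclerc+Ibarra.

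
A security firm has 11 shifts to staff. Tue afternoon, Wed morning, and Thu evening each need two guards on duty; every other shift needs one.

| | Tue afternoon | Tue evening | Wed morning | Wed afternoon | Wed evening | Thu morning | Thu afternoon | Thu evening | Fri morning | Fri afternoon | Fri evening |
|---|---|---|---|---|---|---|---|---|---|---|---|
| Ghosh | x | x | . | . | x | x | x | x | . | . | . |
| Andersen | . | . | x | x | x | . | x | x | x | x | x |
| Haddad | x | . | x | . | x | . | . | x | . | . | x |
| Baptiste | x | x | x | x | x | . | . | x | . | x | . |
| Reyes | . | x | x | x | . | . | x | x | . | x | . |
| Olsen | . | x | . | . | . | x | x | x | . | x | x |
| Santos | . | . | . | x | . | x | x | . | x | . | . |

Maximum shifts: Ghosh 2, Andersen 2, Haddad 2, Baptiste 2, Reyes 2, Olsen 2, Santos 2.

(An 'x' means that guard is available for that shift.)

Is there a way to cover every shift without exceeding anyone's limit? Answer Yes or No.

One valid schedule: Tue afternoon→Ghosh+Haddad, Tue evening→Baptiste, Wed morning→Baptiste+Reyes, Wed afternoon→Santos, Wed evening→Haddad, Thu morning→Ghosh, Thu afternoon→Santos, Thu evening→Reyes+Olsen, Fri morning→Andersen, Fri afternoon→Olsen, Fri evening→Andersen.
Loads: Ghosh 2/2, Andersen 2/2, Haddad 2/2, Baptiste 2/2, Reyes 2/2, Olsen 2/2, Santos 2/2 — all within limits.

Yes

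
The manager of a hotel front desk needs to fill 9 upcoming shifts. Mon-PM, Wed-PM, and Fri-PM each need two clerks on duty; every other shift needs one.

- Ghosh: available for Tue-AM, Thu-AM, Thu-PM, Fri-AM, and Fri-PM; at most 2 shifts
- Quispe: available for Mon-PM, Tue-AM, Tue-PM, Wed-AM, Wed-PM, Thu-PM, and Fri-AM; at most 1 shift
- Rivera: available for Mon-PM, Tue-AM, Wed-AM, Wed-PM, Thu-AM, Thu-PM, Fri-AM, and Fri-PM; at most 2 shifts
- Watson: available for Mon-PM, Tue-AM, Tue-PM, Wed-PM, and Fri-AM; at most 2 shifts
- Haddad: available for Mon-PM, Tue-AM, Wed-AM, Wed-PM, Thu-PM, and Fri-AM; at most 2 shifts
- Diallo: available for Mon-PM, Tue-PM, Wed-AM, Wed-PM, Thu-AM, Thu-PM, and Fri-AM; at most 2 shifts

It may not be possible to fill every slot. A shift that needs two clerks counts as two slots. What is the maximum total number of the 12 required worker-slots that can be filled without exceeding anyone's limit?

Total capacity across all clerks is 2+1+2+2+2+2 = 11, and 12 slots are needed, so at most 11 can be filled.
An assignment achieving 11: Mon-PM→Watson+Haddad, Tue-AM→Watson, Tue-PM→Quispe, Wed-AM→Rivera, Wed-PM→Haddad+Diallo, Thu-AM→Ghosh, Thu-PM→Diallo, Fri-PM→Ghosh+Rivera.
Loads: Ghosh 2/2, Quispe 1/1, Rivera 2/2, Watson 2/2, Haddad 2/2, Diallo 2/2.

11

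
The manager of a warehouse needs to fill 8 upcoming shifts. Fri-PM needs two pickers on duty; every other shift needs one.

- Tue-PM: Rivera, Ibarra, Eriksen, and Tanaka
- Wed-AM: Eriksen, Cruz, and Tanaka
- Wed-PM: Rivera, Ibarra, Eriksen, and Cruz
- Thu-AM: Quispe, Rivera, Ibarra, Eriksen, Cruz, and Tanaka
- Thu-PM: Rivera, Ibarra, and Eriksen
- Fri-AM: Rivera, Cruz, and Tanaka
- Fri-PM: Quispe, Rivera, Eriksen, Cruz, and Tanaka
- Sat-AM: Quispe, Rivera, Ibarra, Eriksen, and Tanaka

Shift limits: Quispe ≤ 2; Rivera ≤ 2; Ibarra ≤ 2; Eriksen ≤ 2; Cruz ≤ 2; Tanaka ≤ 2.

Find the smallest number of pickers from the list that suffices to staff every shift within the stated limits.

9 slots to fill and no one can take more than 2, so at least ⌈9/2⌉ = 5 pickers are needed.
Quispe, Rivera, Ibarra, Eriksen, and Cruz alone can cover everything: Tue-PM→Rivera, Wed-AM→Eriksen, Wed-PM→Ibarra, Thu-AM→Quispe, Thu-PM→Ibarra, Fri-AM→Rivera, Fri-PM→Eriksen+Cruz, Sat-AM→Quispe.

5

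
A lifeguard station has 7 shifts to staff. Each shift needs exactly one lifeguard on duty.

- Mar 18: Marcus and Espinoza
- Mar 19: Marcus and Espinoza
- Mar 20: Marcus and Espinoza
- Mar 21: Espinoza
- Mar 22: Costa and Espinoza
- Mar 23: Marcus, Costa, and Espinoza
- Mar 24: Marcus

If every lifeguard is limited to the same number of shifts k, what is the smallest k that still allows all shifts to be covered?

3

With 3 lifeguards and 7 worker-slots to fill, someone must work at least ⌈7/3⌉ = 3 shifts, so k ≥ 3.
k = 3 works: Mar 18→Marcus, Mar 19→Marcus, Mar 20→Espinoza, Mar 21→Espinoza, Mar 22→Costa, Mar 23→Costa, Mar 24→Marcus.
Loads: Marcus 3, Costa 2, Espinoza 2 — all ≤ 3.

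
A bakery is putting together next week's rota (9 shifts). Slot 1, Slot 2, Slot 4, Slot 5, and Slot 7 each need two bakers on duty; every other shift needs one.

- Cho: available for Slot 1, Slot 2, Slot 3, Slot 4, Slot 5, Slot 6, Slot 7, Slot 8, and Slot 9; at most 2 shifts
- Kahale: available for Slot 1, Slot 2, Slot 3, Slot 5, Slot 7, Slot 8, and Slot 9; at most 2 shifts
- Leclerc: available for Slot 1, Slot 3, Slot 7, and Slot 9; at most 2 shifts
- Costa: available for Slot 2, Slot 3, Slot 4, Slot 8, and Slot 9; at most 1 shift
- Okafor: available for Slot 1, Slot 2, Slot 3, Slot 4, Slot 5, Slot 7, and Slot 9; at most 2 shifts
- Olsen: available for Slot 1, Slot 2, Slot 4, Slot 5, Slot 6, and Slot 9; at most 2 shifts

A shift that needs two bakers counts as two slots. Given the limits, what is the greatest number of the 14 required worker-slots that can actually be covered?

Total capacity across all bakers is 2+2+2+1+2+2 = 11, and 14 slots are needed, so at most 11 can be filled.
An assignment achieving 11: Slot 1→Leclerc+Olsen, Slot 2→Olsen, Slot 4→Costa+Okafor, Slot 5→Kahale+Okafor, Slot 6→Cho, Slot 7→Kahale+Leclerc, Slot 8→Cho.
Loads: Cho 2/2, Kahale 2/2, Leclerc 2/2, Costa 1/1, Okafor 2/2, Olsen 2/2.

11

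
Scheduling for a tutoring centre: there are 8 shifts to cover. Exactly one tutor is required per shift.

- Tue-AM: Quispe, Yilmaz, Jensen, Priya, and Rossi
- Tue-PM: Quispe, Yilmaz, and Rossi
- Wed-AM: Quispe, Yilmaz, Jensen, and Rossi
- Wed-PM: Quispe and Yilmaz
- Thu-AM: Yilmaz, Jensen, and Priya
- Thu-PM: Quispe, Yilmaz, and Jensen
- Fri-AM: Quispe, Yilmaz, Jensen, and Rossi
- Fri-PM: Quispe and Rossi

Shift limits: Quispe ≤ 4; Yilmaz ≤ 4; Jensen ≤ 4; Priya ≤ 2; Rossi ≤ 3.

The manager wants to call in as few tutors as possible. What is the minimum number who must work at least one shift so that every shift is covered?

2

8 slots to fill and no one can take more than 4, so at least ⌈8/4⌉ = 2 tutors are needed.
Quispe and Yilmaz alone can cover everything: Tue-AM→Quispe, Tue-PM→Quispe, Wed-AM→Quispe, Wed-PM→Yilmaz, Thu-AM→Yilmaz, Thu-PM→Yilmaz, Fri-AM→Yilmaz, Fri-PM→Quispe.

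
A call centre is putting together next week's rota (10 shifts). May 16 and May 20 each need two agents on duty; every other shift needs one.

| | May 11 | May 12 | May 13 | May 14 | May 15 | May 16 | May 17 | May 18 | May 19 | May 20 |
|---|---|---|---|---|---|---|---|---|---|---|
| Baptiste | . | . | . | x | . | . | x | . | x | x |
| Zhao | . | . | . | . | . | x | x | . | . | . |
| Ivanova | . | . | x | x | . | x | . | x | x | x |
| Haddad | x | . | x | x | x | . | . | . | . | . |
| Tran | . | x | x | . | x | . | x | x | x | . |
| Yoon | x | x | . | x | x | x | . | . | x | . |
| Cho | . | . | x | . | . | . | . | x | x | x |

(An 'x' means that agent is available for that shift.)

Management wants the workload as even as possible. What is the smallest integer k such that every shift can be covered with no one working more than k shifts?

2

With 7 agents and 12 worker-slots to fill, someone must work at least ⌈12/7⌉ = 2 shifts, so k ≥ 2.
k = 2 works: May 11→Haddad, May 12→Tran, May 13→Tran, May 14→Yoon, May 15→Haddad, May 16→Zhao+Ivanova, May 17→Baptiste, May 18→Ivanova, May 19→Yoon, May 20→Baptiste+Cho.
Loads: Baptiste 2, Zhao 1, Ivanova 2, Haddad 2, Tran 2, Yoon 2, Cho 1 — all ≤ 2.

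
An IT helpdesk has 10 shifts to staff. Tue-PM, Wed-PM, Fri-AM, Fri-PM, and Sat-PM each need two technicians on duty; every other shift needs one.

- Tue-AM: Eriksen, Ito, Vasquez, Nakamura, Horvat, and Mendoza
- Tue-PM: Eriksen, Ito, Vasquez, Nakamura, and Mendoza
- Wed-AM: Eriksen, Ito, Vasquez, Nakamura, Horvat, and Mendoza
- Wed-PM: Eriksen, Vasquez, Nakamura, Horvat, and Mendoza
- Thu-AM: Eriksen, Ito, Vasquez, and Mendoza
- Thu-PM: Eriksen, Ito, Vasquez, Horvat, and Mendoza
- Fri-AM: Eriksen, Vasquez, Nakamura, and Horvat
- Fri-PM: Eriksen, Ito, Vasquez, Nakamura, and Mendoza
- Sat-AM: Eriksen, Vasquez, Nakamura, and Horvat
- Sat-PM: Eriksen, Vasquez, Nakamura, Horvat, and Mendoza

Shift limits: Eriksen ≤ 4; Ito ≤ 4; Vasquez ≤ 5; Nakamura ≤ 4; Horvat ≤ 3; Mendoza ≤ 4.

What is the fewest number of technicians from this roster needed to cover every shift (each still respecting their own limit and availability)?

15 slots to fill and no one can take more than 5, so at least ⌈15/5⌉ = 3 technicians are needed.
Any 3 technicians together have capacity at most 5+4+4 = 13 < 15 slots, so 3 can never suffice.
Eriksen, Ito, Vasquez, and Nakamura alone can cover everything: Tue-AM→Ito, Tue-PM→Ito+Vasquez, Wed-AM→Ito, Wed-PM→Eriksen+Vasquez, Thu-AM→Eriksen, Thu-PM→Eriksen, Fri-AM→Eriksen+Vasquez, Fri-PM→Ito+Nakamura, Sat-AM→Vasquez, Sat-PM→Vasquez+Nakamura.

4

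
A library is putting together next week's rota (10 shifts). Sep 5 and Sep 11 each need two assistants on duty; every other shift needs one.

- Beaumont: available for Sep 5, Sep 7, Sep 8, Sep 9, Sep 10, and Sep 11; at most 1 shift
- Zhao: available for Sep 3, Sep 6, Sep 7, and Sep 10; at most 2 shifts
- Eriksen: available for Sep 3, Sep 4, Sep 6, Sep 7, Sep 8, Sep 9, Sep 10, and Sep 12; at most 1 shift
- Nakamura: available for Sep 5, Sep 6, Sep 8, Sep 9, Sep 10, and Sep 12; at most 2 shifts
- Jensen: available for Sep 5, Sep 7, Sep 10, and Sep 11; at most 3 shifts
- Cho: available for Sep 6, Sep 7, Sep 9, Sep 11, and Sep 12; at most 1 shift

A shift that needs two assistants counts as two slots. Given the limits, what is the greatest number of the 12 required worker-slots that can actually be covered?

10

Total capacity across all assistants is 1+2+1+2+3+1 = 10, and 12 slots are needed, so at most 10 can be filled.
An assignment achieving 10: Sep 3→Zhao, Sep 4→Eriksen, Sep 5→Beaumont+Nakamura, Sep 6→Zhao, Sep 7→Jensen, Sep 8→Nakamura, Sep 10→Jensen, Sep 11→Jensen+Cho.
Loads: Beaumont 1/1, Zhao 2/2, Eriksen 1/1, Nakamura 2/2, Jensen 3/3, Cho 1/1.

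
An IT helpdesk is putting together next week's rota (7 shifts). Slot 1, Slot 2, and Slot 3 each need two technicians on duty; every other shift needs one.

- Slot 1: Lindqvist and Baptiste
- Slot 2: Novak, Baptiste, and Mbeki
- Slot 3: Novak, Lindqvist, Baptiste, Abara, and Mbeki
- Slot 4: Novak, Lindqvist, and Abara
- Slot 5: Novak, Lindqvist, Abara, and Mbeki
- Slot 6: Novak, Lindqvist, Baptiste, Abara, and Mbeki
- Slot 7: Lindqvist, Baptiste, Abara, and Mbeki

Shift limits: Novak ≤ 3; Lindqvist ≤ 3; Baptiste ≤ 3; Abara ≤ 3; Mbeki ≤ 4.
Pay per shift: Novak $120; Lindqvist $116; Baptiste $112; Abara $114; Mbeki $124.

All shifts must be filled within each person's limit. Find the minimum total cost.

$1146

Slot 1 can only be covered by Lindqvist and Baptiste, so that assignment is forced.
Picking the cheapest available technician for each shift independently would cost $1138, but that ignores the shift limits.
An optimal schedule: Slot 1→Baptiste+Lindqvist, Slot 2→Baptiste+Novak, Slot 3→Abara+Lindqvist, Slot 4→Abara, Slot 5→Abara, Slot 6→Lindqvist, Slot 7→Baptiste.
Total: 112 + 116 + 112 + 120 + 114 + 116 + 114 + 114 + 116 + 112 = $1146.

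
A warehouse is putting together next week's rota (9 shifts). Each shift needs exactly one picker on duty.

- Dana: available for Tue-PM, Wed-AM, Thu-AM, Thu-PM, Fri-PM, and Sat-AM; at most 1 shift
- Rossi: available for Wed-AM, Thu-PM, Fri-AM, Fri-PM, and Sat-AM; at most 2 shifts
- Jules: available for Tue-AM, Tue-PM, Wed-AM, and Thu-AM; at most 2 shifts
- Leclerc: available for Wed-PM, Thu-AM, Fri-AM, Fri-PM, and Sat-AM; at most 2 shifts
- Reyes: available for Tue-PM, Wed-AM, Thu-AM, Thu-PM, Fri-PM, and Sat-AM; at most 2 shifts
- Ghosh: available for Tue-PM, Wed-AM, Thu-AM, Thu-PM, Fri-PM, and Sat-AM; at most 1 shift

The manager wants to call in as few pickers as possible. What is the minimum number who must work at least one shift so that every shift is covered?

9 slots to fill and no one can take more than 2, so at least ⌈9/2⌉ = 5 pickers are needed.
Dana, Rossi, Jules, Leclerc, and Reyes alone can cover everything: Tue-AM→Jules, Tue-PM→Dana, Wed-AM→Jules, Wed-PM→Leclerc, Thu-AM→Leclerc, Thu-PM→Rossi, Fri-AM→Rossi, Fri-PM→Reyes, Sat-AM→Reyes.

5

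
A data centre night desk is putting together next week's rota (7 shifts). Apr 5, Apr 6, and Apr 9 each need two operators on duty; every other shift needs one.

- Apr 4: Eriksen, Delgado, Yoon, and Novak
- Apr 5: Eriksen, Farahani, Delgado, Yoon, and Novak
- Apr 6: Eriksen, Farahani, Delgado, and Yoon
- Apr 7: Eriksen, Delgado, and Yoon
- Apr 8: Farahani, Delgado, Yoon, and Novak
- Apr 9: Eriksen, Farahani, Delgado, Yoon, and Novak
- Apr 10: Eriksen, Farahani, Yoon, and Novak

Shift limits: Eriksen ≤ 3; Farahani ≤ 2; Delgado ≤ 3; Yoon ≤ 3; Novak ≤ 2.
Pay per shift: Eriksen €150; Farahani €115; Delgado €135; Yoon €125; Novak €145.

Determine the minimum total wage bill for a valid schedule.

€1300

Picking the cheapest available operator for each shift independently would cost €1200, but that ignores the shift limits.
An optimal schedule: Apr 4→Yoon, Apr 5→Delgado+Novak, Apr 6→Yoon+Delgado, Apr 7→Yoon, Apr 8→Farahani, Apr 9→Delgado+Novak, Apr 10→Farahani.
Total: 125 + 135 + 145 + 125 + 135 + 125 + 115 + 135 + 145 + 115 = €1300.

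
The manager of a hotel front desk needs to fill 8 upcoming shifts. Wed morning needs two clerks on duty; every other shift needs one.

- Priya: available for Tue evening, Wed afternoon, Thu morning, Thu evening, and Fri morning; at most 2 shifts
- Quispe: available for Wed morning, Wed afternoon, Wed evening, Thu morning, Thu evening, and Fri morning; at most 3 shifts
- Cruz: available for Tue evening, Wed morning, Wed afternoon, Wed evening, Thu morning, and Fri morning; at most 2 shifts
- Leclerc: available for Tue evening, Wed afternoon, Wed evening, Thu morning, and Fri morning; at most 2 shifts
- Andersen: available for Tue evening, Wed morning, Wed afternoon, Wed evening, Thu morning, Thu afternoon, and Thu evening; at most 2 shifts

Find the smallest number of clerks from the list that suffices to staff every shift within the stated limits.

9 slots to fill and no one can take more than 3, so at least ⌈9/3⌉ = 3 clerks are needed.
Any 3 clerks together have capacity at most 3+2+2 = 7 < 9 slots, so 3 can never suffice.
Priya, Quispe, Cruz, and Andersen alone can cover everything: Tue evening→Priya, Wed morning→Quispe+Cruz, Wed afternoon→Cruz, Wed evening→Quispe, Thu morning→Andersen, Thu afternoon→Andersen, Thu evening→Priya, Fri morning→Quispe.

4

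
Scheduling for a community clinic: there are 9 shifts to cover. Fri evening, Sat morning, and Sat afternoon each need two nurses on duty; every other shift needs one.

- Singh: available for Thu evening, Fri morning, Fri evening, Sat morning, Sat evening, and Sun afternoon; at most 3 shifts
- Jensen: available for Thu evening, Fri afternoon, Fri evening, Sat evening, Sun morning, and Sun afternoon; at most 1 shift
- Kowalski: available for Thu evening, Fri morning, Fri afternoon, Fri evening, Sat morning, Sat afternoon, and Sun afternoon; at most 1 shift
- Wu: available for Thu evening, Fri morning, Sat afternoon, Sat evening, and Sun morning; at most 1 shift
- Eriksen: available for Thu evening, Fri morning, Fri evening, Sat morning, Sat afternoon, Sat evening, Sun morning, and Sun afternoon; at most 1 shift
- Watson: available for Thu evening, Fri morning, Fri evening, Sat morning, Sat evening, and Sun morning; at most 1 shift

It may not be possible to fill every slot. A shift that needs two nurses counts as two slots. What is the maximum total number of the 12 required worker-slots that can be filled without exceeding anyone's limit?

8

Total capacity across all nurses is 3+1+1+1+1+1 = 8, and 12 slots are needed, so at most 8 can be filled.
An assignment achieving 8: Fri morning→Singh, Fri afternoon→Jensen, Sat morning→Singh+Eriksen, Sat afternoon→Kowalski+Wu, Sun morning→Watson, Sun afternoon→Singh.
Loads: Singh 3/3, Jensen 1/1, Kowalski 1/1, Wu 1/1, Eriksen 1/1, Watson 1/1.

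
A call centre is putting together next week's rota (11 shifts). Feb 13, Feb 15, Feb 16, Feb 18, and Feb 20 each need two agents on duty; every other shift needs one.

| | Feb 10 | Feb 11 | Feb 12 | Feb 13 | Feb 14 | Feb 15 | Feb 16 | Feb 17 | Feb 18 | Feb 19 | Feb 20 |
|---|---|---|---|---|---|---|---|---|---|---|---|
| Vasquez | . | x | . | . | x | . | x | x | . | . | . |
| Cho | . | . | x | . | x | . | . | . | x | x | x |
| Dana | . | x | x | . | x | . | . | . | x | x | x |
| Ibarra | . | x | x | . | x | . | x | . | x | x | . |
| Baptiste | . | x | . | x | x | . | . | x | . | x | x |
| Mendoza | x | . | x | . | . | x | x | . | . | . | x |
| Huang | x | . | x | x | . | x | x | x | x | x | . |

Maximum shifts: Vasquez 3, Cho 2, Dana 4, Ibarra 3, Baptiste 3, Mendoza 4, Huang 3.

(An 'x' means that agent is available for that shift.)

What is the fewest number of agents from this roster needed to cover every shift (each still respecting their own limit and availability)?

16 slots to fill and no one can take more than 4, so at least ⌈16/4⌉ = 4 agents are needed.
Any 4 agents together have capacity at most 4+4+3+3 = 14 < 16 slots, so 4 can never suffice.
Vasquez, Dana, Baptiste, Mendoza, and Huang alone can cover everything: Feb 10→Mendoza, Feb 11→Vasquez, Feb 12→Dana, Feb 13→Baptiste+Huang, Feb 14→Vasquez, Feb 15→Mendoza+Huang, Feb 16→Vasquez+Mendoza, Feb 17→Baptiste, Feb 18→Dana+Huang, Feb 19→Dana, Feb 20→Dana+Baptiste.

5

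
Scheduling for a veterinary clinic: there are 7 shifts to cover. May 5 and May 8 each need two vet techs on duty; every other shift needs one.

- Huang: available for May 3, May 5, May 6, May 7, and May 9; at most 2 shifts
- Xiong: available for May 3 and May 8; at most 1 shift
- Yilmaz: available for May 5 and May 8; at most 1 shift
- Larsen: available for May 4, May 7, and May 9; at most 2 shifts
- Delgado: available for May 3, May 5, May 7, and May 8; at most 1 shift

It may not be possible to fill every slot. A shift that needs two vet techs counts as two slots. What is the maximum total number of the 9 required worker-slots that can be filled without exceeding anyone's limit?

Total capacity across all vet techs is 2+1+1+2+1 = 7, and 9 slots are needed, so at most 7 can be filled.
An assignment achieving 7: May 3→Xiong, May 4→Larsen, May 5→Yilmaz+Delgado, May 6→Huang, May 7→Larsen, May 9→Huang.
Loads: Huang 2/2, Xiong 1/1, Yilmaz 1/1, Larsen 2/2, Delgado 1/1.

7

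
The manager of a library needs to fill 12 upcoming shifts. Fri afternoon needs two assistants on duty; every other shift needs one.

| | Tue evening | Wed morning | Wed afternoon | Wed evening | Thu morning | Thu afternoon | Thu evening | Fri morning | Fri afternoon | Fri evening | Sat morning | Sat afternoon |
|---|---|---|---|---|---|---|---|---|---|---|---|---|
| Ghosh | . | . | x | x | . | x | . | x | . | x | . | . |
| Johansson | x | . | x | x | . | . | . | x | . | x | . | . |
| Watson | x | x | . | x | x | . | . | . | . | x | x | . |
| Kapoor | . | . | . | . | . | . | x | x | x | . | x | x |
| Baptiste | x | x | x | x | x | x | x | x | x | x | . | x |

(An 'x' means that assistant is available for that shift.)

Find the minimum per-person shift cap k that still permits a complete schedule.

With 5 assistants and 13 worker-slots to fill, someone must work at least ⌈13/5⌉ = 3 shifts, so k ≥ 3.
k = 3 works: Tue evening→Johansson, Wed morning→Watson, Wed afternoon→Ghosh, Wed evening→Ghosh, Thu morning→Watson, Thu afternoon→Ghosh, Thu evening→Kapoor, Fri morning→Johansson, Fri afternoon→Kapoor+Baptiste, Fri evening→Johansson, Sat morning→Watson, Sat afternoon→Kapoor.
Loads: Ghosh 3, Johansson 3, Watson 3, Kapoor 3, Baptiste 1 — all ≤ 3.

3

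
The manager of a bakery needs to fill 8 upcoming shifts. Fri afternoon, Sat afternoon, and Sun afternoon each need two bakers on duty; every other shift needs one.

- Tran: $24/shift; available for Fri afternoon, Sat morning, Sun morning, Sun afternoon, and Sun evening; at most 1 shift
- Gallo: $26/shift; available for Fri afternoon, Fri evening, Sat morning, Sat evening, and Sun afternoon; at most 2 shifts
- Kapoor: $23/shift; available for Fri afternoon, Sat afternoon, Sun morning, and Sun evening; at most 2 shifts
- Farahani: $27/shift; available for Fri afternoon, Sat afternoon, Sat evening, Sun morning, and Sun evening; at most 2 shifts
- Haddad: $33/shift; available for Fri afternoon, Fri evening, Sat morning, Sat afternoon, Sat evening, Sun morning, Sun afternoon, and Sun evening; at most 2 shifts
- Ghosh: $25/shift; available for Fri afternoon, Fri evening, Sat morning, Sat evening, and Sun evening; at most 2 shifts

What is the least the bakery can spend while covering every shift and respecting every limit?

$292

Picking the cheapest available baker for each shift independently would cost $267, but that ignores the shift limits.
An optimal schedule: Fri afternoon→Haddad+Ghosh, Fri evening→Gallo, Sat morning→Haddad, Sat afternoon→Kapoor+Farahani, Sat evening→Farahani, Sun morning→Kapoor, Sun afternoon→Tran+Gallo, Sun evening→Ghosh.
Total: 33 + 25 + 26 + 33 + 23 + 27 + 27 + 23 + 24 + 26 + 25 = $292.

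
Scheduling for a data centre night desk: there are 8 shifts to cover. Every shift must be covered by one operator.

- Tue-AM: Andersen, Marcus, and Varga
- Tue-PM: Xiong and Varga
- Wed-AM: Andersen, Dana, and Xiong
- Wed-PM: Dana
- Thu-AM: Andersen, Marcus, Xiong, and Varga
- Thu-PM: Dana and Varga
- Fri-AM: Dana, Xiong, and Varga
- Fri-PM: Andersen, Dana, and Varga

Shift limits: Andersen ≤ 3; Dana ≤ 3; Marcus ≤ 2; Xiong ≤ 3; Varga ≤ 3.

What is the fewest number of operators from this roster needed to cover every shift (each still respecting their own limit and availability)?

3

8 slots to fill and no one can take more than 3, so at least ⌈8/3⌉ = 3 operators are needed.
Andersen, Dana, and Xiong alone can cover everything: Tue-AM→Andersen, Tue-PM→Xiong, Wed-AM→Xiong, Wed-PM→Dana, Thu-AM→Andersen, Thu-PM→Dana, Fri-AM→Dana, Fri-PM→Andersen.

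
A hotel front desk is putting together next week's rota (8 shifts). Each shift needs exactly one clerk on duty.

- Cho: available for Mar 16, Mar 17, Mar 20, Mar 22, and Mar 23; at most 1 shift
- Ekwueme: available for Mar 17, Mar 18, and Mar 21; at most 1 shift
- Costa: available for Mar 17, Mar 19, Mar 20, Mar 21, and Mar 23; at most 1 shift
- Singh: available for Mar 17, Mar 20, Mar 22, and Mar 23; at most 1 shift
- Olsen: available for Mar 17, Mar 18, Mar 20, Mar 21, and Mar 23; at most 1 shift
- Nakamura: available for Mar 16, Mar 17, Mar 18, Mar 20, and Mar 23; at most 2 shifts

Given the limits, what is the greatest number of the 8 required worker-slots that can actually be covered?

Total capacity across all clerks is 1+1+1+1+1+2 = 7, and 8 slots are needed, so at most 7 can be filled.
An assignment achieving 7: Mar 16→Cho, Mar 18→Ekwueme, Mar 19→Costa, Mar 20→Nakamura, Mar 21→Olsen, Mar 22→Singh, Mar 23→Nakamura.
Loads: Cho 1/1, Ekwueme 1/1, Costa 1/1, Singh 1/1, Olsen 1/1, Nakamura 2/2.

7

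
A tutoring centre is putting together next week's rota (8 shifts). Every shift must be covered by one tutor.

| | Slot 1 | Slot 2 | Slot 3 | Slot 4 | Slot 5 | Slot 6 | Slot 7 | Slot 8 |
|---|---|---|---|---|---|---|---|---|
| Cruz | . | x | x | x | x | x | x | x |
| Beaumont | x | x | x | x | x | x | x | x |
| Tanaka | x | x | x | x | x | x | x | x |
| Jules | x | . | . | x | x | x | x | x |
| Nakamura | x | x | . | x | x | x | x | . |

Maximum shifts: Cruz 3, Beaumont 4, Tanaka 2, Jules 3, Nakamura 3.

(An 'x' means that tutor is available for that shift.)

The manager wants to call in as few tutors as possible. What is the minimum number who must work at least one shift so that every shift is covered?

8 slots to fill and no one can take more than 4, so at least ⌈8/4⌉ = 2 tutors are needed.
Any 2 tutors together have capacity at most 4+3 = 7 < 8 slots, so 2 can never suffice.
Cruz, Beaumont, and Tanaka alone can cover everything: Slot 1→Beaumont, Slot 2→Cruz, Slot 3→Cruz, Slot 4→Cruz, Slot 5→Beaumont, Slot 6→Beaumont, Slot 7→Beaumont, Slot 8→Tanaka.

3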